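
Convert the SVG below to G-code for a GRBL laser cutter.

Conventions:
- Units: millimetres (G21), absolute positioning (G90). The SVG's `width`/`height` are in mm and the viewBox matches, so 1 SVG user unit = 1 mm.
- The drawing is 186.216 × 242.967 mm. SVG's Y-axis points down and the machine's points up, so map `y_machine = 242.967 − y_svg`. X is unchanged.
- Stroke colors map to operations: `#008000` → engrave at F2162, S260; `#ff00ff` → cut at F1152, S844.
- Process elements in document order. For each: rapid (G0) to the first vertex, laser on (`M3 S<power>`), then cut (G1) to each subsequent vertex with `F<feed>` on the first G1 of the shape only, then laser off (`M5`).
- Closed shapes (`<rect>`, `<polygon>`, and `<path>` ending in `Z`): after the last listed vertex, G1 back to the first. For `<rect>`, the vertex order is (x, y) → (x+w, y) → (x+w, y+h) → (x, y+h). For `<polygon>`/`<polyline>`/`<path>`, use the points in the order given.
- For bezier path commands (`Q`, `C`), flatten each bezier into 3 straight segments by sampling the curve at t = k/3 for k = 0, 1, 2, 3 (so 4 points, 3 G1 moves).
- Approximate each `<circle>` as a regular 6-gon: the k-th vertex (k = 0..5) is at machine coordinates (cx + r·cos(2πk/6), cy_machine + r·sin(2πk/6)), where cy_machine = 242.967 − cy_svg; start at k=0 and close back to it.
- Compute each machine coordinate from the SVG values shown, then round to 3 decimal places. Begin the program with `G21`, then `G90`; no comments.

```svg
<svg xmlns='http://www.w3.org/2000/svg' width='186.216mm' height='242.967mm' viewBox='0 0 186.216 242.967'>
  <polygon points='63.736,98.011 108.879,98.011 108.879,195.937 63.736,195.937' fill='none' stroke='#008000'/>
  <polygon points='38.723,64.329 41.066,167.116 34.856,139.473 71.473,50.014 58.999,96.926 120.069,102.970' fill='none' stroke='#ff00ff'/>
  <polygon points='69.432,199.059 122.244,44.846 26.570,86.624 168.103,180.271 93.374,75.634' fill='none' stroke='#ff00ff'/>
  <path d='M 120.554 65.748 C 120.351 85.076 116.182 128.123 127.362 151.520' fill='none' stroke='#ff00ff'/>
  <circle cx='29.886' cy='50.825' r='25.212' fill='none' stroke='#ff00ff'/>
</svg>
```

G21
G90
G0 X63.736 Y144.956
M3 S260
G1 X108.879 Y144.956 F2162
G1 X108.879 Y47.030
G1 X63.736 Y47.030
G1 X63.736 Y144.956
M5
G0 X38.723 Y178.638
M3 S844
G1 X41.066 Y75.851 F1152
G1 X34.856 Y103.494
G1 X71.473 Y192.953
G1 X58.999 Y146.041
G1 X120.069 Y139.997
G1 X38.723 Y178.638
M5
G0 X69.432 Y43.908
M3 S844
G1 X122.244 Y198.121 F1152
G1 X26.570 Y156.343
G1 X168.103 Y62.696
G1 X93.374 Y167.333
G1 X69.432 Y43.908
M5
G0 X120.554 Y177.219
M3 S844
G1 X119.744 Y151.591 F1152
G1 X120.583 Y119.788
G1 X127.362 Y91.447
M5
G0 X55.098 Y192.142
M3 S844
G1 X42.492 Y213.976 F1152
G1 X17.280 Y213.976
G1 X4.674 Y192.142
G1 X17.280 Y170.308
G1 X42.492 Y170.308
G1 X55.098 Y192.142
M5

1 u = 1 mm; y_m = 242.967 − y.

[1] `<polygon>` rectangle, #008000→engrave S260 F2162: (63.736,144.956) → (108.879,144.956) → (108.879,47.030) → (63.736,47.030) → (63.736,144.956) (closed)

[2] `<polygon>` closed polygon, #ff00ff→cut S844 F1152: (38.723,178.638) → (41.066,75.851) → (34.856,103.494) → (71.473,192.953) → (58.999,146.041) → (120.069,139.997) → (38.723,178.638) (closed)

[3] `<polygon>` closed polygon, #ff00ff→cut S844 F1152: (69.432,43.908) → (122.244,198.121) → (26.570,156.343) → (168.103,62.696) → (93.374,167.333) → (69.432,43.908) (closed)

[4] `<path>` cubic bezier, #ff00ff→cut S844 F1152: (120.554,177.219) → (119.744,151.591) → (120.583,119.788) → (127.362,91.447)

[5] `<circle>` circle, #ff00ff→cut S844 F1152: (55.098,192.142) → (42.492,213.976) → (17.280,213.976) → (4.674,192.142) → (17.280,170.308) → (42.492,170.308) → (55.098,192.142) (closed)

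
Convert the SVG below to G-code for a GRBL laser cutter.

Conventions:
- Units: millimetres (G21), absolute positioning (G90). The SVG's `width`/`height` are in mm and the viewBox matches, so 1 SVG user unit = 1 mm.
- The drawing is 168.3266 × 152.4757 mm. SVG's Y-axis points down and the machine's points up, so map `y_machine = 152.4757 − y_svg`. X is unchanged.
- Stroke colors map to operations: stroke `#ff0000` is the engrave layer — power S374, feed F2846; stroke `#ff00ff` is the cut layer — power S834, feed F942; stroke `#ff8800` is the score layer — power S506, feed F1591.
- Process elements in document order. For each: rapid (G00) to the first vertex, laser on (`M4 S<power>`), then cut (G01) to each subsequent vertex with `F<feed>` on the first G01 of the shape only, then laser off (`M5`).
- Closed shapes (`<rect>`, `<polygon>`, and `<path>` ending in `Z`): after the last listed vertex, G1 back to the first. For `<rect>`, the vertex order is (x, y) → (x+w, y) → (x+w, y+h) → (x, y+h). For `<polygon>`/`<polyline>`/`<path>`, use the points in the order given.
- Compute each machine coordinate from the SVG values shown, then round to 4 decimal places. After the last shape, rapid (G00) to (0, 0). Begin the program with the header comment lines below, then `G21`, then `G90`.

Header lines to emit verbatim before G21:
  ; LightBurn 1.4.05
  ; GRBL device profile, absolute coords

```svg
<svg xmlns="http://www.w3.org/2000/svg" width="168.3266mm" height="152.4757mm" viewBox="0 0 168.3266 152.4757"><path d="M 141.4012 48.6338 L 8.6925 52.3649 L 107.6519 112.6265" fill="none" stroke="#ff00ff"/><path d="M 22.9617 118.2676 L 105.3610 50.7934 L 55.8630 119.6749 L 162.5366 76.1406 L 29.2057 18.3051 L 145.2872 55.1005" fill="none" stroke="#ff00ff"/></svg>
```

; LightBurn 1.4.05
; GRBL device profile, absolute coords
G21
G90
G00 X141.4012 Y103.8419
M4 S834
G01 X8.6925 Y100.1108 F942
G01 X107.6519 Y39.8492
M5
G00 X22.9617 Y34.2081
M4 S834
G01 X105.3610 Y101.6823 F942
G01 X55.8630 Y32.8008
G01 X162.5366 Y76.3351
G01 X29.2057 Y134.1706
G01 X145.2872 Y97.3752
M5
G00 X0.0000 Y0.0000

viewBox `0 0 168.3266 152.4757` with mm width/height → 1 unit = 1 mm. Flip: y_m = 152.4757 − y_svg.

**Shape 1** — `<path>` open polyline, stroke `#ff00ff` → cut (S834, F942). Machine vertices: (141.4012,103.8419) → (8.6925,100.1108) → (107.6519,39.8492). Open path.

**Shape 2** — `<path>` open polyline, stroke `#ff00ff` → cut (S834, F942). Machine vertices: (22.9617,34.2081) → (105.3610,101.6823) → (55.8630,32.8008) → (162.5366,76.3351) → (29.2057,134.1706) → (145.2872,97.3752). Open path.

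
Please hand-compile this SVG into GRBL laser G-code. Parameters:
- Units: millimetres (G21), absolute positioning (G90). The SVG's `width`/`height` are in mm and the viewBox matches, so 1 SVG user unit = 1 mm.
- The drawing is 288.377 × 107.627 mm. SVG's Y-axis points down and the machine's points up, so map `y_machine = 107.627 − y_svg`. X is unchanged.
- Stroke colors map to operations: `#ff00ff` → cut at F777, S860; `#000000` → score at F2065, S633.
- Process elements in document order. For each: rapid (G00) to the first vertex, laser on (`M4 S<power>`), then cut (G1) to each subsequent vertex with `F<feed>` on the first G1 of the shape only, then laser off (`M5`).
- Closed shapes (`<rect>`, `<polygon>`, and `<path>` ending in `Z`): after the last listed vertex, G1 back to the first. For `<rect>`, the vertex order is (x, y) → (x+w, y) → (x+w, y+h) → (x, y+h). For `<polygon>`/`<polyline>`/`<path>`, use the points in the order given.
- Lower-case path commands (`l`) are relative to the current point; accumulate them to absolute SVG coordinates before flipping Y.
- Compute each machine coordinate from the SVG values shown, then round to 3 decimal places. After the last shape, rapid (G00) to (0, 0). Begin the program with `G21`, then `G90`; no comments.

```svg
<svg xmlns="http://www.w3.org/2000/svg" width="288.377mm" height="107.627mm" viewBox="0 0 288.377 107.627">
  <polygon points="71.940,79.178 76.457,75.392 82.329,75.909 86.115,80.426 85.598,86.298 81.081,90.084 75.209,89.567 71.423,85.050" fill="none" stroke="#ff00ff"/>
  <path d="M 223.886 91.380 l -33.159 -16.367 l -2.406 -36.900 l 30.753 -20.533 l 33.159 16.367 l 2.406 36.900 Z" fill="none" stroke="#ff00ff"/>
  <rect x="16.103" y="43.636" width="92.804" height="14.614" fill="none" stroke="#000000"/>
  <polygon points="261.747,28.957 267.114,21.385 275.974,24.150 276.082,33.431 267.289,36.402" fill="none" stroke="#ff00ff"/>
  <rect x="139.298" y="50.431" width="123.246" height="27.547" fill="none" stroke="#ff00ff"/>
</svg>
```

G21
G90
G00 X71.940 Y28.449
M4 S860
G1 X76.457 Y32.235 F777
G1 X82.329 Y31.718
G1 X86.115 Y27.201
G1 X85.598 Y21.329
G1 X81.081 Y17.543
G1 X75.209 Y18.060
G1 X71.423 Y22.577
G1 X71.940 Y28.449
M5
G00 X223.886 Y16.247
M4 S860
G1 X190.727 Y32.614 F777
G1 X188.321 Y69.514
G1 X219.074 Y90.047
G1 X252.233 Y73.680
G1 X254.639 Y36.780
G1 X223.886 Y16.247
M5
G00 X16.103 Y63.991
M4 S633
G1 X108.907 Y63.991 F2065
G1 X108.907 Y49.377
G1 X16.103 Y49.377
G1 X16.103 Y63.991
M5
G00 X261.747 Y78.670
M4 S860
G1 X267.114 Y86.242 F777
G1 X275.974 Y83.477
G1 X276.082 Y74.196
G1 X267.289 Y71.225
G1 X261.747 Y78.670
M5
G00 X139.298 Y57.196
M4 S860
G1 X262.544 Y57.196 F777
G1 X262.544 Y29.649
G1 X139.298 Y29.649
G1 X139.298 Y57.196
M5
G00 X0.000 Y0.000

Since the viewBox matches the mm dimensions, user units are millimetres directly. The only transform is the Y-flip y_m = 107.627 − y_svg.

Shape 1 is a regular polygon drawn with `<polygon>`. Its stroke #ff00ff means cut at S860, F777. After flipping Y the toolpath is (71.940,28.449) → (76.457,32.235) → (82.329,31.718) → (86.115,27.201) → (85.598,21.329) → (81.081,17.543) → (75.209,18.060) → (71.423,22.577) → (71.940,28.449), returning to the start.

Shape 2 is a regular polygon drawn with `<path>`. Its stroke #ff00ff means cut at S860, F777. After flipping Y the toolpath is (223.886,16.247) → (190.727,32.614) → (188.321,69.514) → (219.074,90.047) → (252.233,73.680) → (254.639,36.780) → (223.886,16.247), returning to the start.

Shape 3 is a rectangle drawn with `<rect>`. Its stroke #000000 means score at S633, F2065. After flipping Y the toolpath is (16.103,63.991) → (108.907,63.991) → (108.907,49.377) → (16.103,49.377) → (16.103,63.991), returning to the start.

Shape 4 is a regular polygon drawn with `<polygon>`. Its stroke #ff00ff means cut at S860, F777. After flipping Y the toolpath is (261.747,78.670) → (267.114,86.242) → (275.974,83.477) → (276.082,74.196) → (267.289,71.225) → (261.747,78.670), returning to the start.

Shape 5 is a rectangle drawn with `<rect>`. Its stroke #ff00ff means cut at S860, F777. After flipping Y the toolpath is (139.298,57.196) → (262.544,57.196) → (262.544,29.649) → (139.298,29.649) → (139.298,57.196), returning to the start.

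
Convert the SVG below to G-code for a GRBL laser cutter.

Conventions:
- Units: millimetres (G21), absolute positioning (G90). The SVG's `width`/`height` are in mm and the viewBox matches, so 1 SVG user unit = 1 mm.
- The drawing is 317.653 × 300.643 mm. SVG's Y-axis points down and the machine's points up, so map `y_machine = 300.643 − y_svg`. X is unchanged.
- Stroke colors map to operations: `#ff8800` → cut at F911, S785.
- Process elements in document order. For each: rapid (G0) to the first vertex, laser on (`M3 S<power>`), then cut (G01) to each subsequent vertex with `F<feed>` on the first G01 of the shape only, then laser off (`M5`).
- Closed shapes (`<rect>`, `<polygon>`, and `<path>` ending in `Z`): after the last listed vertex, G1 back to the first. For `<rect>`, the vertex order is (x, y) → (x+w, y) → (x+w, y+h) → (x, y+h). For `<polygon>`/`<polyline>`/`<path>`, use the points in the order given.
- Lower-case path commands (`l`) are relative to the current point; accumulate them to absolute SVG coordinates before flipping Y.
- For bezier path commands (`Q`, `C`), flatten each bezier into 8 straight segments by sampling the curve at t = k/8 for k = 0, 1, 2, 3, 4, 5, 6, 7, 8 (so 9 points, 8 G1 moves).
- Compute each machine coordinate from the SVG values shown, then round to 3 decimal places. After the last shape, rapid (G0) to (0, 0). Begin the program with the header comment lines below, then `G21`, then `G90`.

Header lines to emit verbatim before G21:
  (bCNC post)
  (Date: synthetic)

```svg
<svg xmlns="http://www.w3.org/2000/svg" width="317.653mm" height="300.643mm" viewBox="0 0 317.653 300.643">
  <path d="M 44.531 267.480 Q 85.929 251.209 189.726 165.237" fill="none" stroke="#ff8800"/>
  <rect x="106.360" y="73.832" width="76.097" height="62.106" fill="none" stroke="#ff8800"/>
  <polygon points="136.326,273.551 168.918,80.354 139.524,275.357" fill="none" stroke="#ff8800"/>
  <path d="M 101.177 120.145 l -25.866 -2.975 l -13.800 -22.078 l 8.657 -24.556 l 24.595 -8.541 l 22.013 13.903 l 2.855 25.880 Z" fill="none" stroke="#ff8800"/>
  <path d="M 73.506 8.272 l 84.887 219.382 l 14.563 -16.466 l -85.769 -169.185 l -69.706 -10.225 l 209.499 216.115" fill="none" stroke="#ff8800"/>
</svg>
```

(bCNC post)
(Date: synthetic)
G21
G90
G0 X44.531 Y33.163
M3 S785
G01 X55.855 Y38.320 F911
G01 X69.130 Y45.655
G01 X84.354 Y55.168
G01 X101.529 Y66.859
G01 X120.653 Y80.729
G01 X141.727 Y96.776
G01 X164.752 Y115.002
G01 X189.726 Y135.406
M5
G0 X106.360 Y226.811
M3 S785
G01 X182.457 Y226.811 F911
G01 X182.457 Y164.705
G01 X106.360 Y164.705
G01 X106.360 Y226.811
M5
G0 X136.326 Y27.092
M3 S785
G01 X168.918 Y220.289 F911
G01 X139.524 Y25.286
G01 X136.326 Y27.092
M5
G0 X101.177 Y180.498
M3 S785
G01 X75.311 Y183.473 F911
G01 X61.511 Y205.551
G01 X70.168 Y230.107
G01 X94.763 Y238.648
G01 X116.776 Y224.745
G01 X119.631 Y198.865
G01 X101.177 Y180.498
M5
G0 X73.506 Y292.371
M3 S785
G01 X158.393 Y72.989 F911
G01 X172.956 Y89.455
G01 X87.187 Y258.640
G01 X17.481 Y268.865
G01 X226.980 Y52.750
M5
G0 X0.000 Y0.000

viewBox `0 0 317.653 300.643` with mm width/height → 1 unit = 1 mm. Flip: y_m = 300.643 − y_svg.

**Shape 1** — `<path>` quadratic bezier, stroke `#ff8800` → cut (S785, F911). Control points (SVG): P0=(44.531,267.480), P1=(85.929,251.209), P2=(189.726,165.237); sampled at t=k/8. Machine vertices: (44.531,33.163) → (55.855,38.320) → (69.130,45.655) → (84.354,55.168) → (101.529,66.859) → (120.653,80.729) → (141.727,96.776) → (164.752,115.002) → (189.726,135.406). Open path.

**Shape 2** — `<rect>` rectangle, stroke `#ff8800` → cut (S785, F911). Machine vertices: (106.360,226.811) → (182.457,226.811) → (182.457,164.705) → (106.360,164.705) → (106.360,226.811). Closed: final G1 returns to the first vertex.

**Shape 3** — `<polygon>` closed polygon, stroke `#ff8800` → cut (S785, F911). Machine vertices: (136.326,27.092) → (168.918,220.289) → (139.524,25.286) → (136.326,27.092). Closed: final G1 returns to the first vertex.

**Shape 4** — `<path>` regular polygon, stroke `#ff8800` → cut (S785, F911). Machine vertices: (101.177,180.498) → (75.311,183.473) → (61.511,205.551) → (70.168,230.107) → (94.763,238.648) → (116.776,224.745) → (119.631,198.865) → (101.177,180.498). Closed: final G1 returns to the first vertex.

**Shape 5** — `<path>` open polyline, stroke `#ff8800` → cut (S785, F911). Machine vertices: (73.506,292.371) → (158.393,72.989) → (172.956,89.455) → (87.187,258.640) → (17.481,268.865) → (226.980,52.750). Open path.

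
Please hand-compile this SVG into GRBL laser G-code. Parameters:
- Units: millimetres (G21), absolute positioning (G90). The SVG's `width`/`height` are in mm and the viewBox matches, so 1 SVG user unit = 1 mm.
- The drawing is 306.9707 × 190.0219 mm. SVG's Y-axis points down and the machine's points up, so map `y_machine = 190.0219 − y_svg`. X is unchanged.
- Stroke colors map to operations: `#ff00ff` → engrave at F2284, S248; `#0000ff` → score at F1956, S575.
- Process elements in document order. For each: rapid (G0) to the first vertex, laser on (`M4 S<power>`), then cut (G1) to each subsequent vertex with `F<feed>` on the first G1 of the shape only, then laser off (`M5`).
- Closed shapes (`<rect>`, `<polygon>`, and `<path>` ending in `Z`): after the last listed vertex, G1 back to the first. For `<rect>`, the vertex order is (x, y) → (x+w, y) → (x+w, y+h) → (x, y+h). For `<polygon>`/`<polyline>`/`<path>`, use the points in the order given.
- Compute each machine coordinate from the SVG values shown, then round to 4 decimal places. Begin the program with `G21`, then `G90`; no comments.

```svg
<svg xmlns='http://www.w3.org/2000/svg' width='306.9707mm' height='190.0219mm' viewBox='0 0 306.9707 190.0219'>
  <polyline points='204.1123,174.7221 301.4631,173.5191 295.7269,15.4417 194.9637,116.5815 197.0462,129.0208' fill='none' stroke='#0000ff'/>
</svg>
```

viewBox `0 0 306.9707 190.0219` with mm width/height → 1 unit = 1 mm. Flip: y_m = 190.0219 − y_svg.

**Shape 1** — `<polyline>` open polyline, stroke `#0000ff` → score (S575, F1956). Machine vertices: (204.1123,15.2998) → (301.4631,16.5028) → (295.7269,174.5802) → (194.9637,73.4404) → (197.0462,61.0011). Open path.

G21
G90
G0 X204.1123 Y15.2998
M4 S575
G1 X301.4631 Y16.5028 F1956
G1 X295.7269 Y174.5802
G1 X194.9637 Y73.4404
G1 X197.0462 Y61.0011
M5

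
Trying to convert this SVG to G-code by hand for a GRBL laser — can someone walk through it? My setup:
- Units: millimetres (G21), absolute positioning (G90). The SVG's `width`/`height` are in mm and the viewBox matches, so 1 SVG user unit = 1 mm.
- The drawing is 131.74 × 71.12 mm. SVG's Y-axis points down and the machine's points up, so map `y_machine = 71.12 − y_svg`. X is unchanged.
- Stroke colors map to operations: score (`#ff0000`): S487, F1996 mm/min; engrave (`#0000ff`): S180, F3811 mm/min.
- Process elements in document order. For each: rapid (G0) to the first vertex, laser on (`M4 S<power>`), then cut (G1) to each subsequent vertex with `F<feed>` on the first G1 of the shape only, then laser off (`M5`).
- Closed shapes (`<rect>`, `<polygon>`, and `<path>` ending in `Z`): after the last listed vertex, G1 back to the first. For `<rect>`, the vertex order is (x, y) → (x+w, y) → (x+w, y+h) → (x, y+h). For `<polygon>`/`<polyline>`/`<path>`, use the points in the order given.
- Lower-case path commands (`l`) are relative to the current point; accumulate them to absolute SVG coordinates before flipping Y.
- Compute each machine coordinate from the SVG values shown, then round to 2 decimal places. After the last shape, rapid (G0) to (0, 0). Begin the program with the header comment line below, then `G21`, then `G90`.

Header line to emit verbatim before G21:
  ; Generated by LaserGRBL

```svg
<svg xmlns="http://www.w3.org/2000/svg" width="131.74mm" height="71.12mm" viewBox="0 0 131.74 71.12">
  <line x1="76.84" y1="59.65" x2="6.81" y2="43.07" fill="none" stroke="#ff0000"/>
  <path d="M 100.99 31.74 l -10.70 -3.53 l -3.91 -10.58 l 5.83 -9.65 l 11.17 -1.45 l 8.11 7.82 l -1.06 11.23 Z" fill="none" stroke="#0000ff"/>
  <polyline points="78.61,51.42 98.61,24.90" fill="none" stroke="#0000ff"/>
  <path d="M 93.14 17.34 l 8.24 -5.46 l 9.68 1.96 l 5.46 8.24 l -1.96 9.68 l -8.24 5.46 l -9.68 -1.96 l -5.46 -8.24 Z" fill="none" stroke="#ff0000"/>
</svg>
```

1 u = 1 mm; y_m = 71.12 − y.

[1] `<line>` line segment, #ff0000→score S487 F1996: (76.84,11.47) → (6.81,28.05)

[2] `<path>` regular polygon, #0000ff→engrave S180 F3811: (100.99,39.38) → (90.29,42.91) → (86.38,53.49) → (92.21,63.14) → (103.38,64.59) → (111.49,56.77) → (110.43,45.54) → (100.99,39.38) (closed)

[3] `<polyline>` line segment, #0000ff→engrave S180 F3811: (78.61,19.70) → (98.61,46.22)

[4] `<path>` regular polygon, #ff0000→score S487 F1996: (93.14,53.78) → (101.38,59.24) → (111.06,57.28) → (116.52,49.04) → (114.56,39.36) → (106.32,33.90) → (96.64,35.86) → (91.18,44.10) → (93.14,53.78) (closed)

; Generated by LaserGRBL
G21
G90
G0 X76.84 Y11.47
M4 S487
G1 X6.81 Y28.05 F1996
M5
G0 X100.99 Y39.38
M4 S180
G1 X90.29 Y42.91 F3811
G1 X86.38 Y53.49
G1 X92.21 Y63.14
G1 X103.38 Y64.59
G1 X111.49 Y56.77
G1 X110.43 Y45.54
G1 X100.99 Y39.38
M5
G0 X78.61 Y19.70
M4 S180
G1 X98.61 Y46.22 F3811
M5
G0 X93.14 Y53.78
M4 S487
G1 X101.38 Y59.24 F1996
G1 X111.06 Y57.28
G1 X116.52 Y49.04
G1 X114.56 Y39.36
G1 X106.32 Y33.90
G1 X96.64 Y35.86
G1 X91.18 Y44.10
G1 X93.14 Y53.78
M5
G0 X0.00 Y0.00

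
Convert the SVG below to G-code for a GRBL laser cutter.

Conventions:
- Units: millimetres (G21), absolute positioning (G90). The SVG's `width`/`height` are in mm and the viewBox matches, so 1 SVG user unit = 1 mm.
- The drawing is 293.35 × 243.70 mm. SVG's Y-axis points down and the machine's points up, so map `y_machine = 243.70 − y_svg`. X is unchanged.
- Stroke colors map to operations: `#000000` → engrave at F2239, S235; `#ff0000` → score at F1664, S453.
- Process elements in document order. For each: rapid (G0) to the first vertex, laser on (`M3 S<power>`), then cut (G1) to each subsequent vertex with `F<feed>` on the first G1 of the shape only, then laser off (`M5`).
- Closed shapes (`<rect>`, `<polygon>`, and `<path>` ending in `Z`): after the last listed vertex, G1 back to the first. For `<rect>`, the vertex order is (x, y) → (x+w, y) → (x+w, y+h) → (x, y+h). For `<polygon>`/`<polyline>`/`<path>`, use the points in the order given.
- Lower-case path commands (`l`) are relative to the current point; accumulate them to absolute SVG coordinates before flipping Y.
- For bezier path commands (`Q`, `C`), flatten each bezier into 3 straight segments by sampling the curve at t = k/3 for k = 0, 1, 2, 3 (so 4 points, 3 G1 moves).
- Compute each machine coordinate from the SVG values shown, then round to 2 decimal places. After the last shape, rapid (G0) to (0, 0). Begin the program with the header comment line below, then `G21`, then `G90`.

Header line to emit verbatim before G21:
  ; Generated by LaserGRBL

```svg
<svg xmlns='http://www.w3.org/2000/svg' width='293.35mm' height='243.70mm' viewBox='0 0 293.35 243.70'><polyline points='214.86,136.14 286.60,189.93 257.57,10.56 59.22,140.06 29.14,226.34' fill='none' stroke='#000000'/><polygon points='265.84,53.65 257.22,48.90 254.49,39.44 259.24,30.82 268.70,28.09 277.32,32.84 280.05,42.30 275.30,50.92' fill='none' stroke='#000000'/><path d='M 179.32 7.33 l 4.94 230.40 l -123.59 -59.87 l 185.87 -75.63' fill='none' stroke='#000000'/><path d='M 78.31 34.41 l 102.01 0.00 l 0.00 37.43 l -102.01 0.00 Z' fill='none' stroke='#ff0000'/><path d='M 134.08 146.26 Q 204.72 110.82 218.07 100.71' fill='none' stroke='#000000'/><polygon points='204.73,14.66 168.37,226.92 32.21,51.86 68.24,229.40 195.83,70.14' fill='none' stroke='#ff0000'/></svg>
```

Since the viewBox matches the mm dimensions, user units are millimetres directly. The only transform is the Y-flip y_m = 243.70 − y_svg.

Shape 1 is a open polyline drawn with `<polyline>`. Its stroke #000000 means engrave at S235, F2239. After flipping Y the toolpath is (214.86,107.56) → (286.60,53.77) → (257.57,233.14) → (59.22,103.64) → (29.14,17.36).

Shape 2 is a regular polygon drawn with `<polygon>`. Its stroke #000000 means engrave at S235, F2239. After flipping Y the toolpath is (265.84,190.05) → (257.22,194.80) → (254.49,204.26) → (259.24,212.88) → (268.70,215.61) → (277.32,210.86) → (280.05,201.40) → (275.30,192.78) → (265.84,190.05), returning to the start.

Shape 3 is a open polyline drawn with `<path>`. Its stroke #000000 means engrave at S235, F2239. After flipping Y the toolpath is (179.32,236.37) → (184.26,5.97) → (60.67,65.84) → (246.54,141.47).

Shape 4 is a rectangle drawn with `<path>`. Its stroke #ff0000 means score at S453, F1664. After flipping Y the toolpath is (78.31,209.29) → (180.32,209.29) → (180.32,171.86) → (78.31,171.86) → (78.31,209.29), returning to the start.

Shape 5 is a quadratic bezier drawn with `<path>`. Its stroke #000000 means engrave at S235, F2239. After flipping Y the toolpath is (134.08,97.44) → (174.81,118.25) → (202.80,133.44) → (218.07,142.99).

Shape 6 is a closed polygon drawn with `<polygon>`. Its stroke #ff0000 means score at S453, F1664. After flipping Y the toolpath is (204.73,229.04) → (168.37,16.78) → (32.21,191.84) → (68.24,14.30) → (195.83,173.56) → (204.73,229.04), returning to the start.

; Generated by LaserGRBL
G21
G90
G0 X214.86 Y107.56
M3 S235
G1 X286.60 Y53.77 F2239
G1 X257.57 Y233.14
G1 X59.22 Y103.64
G1 X29.14 Y17.36
M5
G0 X265.84 Y190.05
M3 S235
G1 X257.22 Y194.80 F2239
G1 X254.49 Y204.26
G1 X259.24 Y212.88
G1 X268.70 Y215.61
G1 X277.32 Y210.86
G1 X280.05 Y201.40
G1 X275.30 Y192.78
G1 X265.84 Y190.05
M5
G0 X179.32 Y236.37
M3 S235
G1 X184.26 Y5.97 F2239
G1 X60.67 Y65.84
G1 X246.54 Y141.47
M5
G0 X78.31 Y209.29
M3 S453
G1 X180.32 Y209.29 F1664
G1 X180.32 Y171.86
G1 X78.31 Y171.86
G1 X78.31 Y209.29
M5
G0 X134.08 Y97.44
M3 S235
G1 X174.81 Y118.25 F2239
G1 X202.80 Y133.44
G1 X218.07 Y142.99
M5
G0 X204.73 Y229.04
M3 S453
G1 X168.37 Y16.78 F1664
G1 X32.21 Y191.84
G1 X68.24 Y14.30
G1 X195.83 Y173.56
G1 X204.73 Y229.04
M5
G0 X0.00 Y0.00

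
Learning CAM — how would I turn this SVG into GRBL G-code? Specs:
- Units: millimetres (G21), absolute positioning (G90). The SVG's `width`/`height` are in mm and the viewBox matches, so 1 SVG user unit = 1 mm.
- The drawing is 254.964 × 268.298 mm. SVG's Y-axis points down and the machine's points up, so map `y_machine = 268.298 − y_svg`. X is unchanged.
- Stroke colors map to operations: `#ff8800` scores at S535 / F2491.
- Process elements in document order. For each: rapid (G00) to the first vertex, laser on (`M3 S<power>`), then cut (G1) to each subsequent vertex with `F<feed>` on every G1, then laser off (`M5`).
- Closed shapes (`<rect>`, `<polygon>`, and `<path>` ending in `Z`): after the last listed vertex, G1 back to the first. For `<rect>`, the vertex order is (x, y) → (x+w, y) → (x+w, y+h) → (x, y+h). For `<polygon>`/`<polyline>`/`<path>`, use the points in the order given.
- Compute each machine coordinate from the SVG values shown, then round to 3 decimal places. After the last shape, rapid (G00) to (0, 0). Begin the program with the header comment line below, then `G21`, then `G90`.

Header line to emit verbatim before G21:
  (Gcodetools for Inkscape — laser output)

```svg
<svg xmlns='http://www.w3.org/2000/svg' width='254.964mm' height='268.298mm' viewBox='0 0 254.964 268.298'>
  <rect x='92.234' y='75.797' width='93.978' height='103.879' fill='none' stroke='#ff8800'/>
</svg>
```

(Gcodetools for Inkscape — laser output)
G21
G90
G00 X92.234 Y192.501
M3 S535
G1 X186.212 Y192.501 F2491
G1 X186.212 Y88.622 F2491
G1 X92.234 Y88.622 F2491
G1 X92.234 Y192.501 F2491
M5
G00 X0.000 Y0.000

viewBox `0 0 254.964 268.298` with mm width/height → 1 unit = 1 mm. Flip: y_m = 268.298 − y_svg.

**Shape 1** — `<rect>` rectangle, stroke `#ff8800` → score (S535, F2491). Machine vertices: (92.234,192.501) → (186.212,192.501) → (186.212,88.622) → (92.234,88.622) → (92.234,192.501). Closed: final G1 returns to the first vertex.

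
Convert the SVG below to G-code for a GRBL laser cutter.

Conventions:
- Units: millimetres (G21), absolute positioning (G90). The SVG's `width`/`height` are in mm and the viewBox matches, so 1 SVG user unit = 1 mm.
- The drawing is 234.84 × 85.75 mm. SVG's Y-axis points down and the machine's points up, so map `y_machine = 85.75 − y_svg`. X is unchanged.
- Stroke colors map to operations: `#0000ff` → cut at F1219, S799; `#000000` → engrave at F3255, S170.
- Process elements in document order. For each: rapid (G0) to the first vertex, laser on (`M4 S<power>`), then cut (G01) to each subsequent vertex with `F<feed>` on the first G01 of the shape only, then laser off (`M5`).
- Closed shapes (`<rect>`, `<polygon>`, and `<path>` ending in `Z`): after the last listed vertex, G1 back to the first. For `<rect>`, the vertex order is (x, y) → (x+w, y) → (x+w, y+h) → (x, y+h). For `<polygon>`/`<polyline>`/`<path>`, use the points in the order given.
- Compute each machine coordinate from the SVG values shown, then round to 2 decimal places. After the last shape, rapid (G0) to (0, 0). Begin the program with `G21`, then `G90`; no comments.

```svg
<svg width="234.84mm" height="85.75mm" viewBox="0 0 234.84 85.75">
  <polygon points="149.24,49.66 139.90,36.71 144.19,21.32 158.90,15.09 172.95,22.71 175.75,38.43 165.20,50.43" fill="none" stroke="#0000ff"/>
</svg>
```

viewBox `0 0 234.84 85.75` with mm width/height → 1 unit = 1 mm. Flip: y_m = 85.75 − y_svg.

**Shape 1** — `<polygon>` regular polygon, stroke `#0000ff` → cut (S799, F1219). Machine vertices: (149.24,36.09) → (139.90,49.04) → (144.19,64.43) → (158.90,70.66) → (172.95,63.04) → (175.75,47.32) → (165.20,35.32) → (149.24,36.09). Closed: final G1 returns to the first vertex.

G21
G90
G0 X149.24 Y36.09
M4 S799
G01 X139.90 Y49.04 F1219
G01 X144.19 Y64.43
G01 X158.90 Y70.66
G01 X172.95 Y63.04
G01 X175.75 Y47.32
G01 X165.20 Y35.32
G01 X149.24 Y36.09
M5
G0 X0.00 Y0.00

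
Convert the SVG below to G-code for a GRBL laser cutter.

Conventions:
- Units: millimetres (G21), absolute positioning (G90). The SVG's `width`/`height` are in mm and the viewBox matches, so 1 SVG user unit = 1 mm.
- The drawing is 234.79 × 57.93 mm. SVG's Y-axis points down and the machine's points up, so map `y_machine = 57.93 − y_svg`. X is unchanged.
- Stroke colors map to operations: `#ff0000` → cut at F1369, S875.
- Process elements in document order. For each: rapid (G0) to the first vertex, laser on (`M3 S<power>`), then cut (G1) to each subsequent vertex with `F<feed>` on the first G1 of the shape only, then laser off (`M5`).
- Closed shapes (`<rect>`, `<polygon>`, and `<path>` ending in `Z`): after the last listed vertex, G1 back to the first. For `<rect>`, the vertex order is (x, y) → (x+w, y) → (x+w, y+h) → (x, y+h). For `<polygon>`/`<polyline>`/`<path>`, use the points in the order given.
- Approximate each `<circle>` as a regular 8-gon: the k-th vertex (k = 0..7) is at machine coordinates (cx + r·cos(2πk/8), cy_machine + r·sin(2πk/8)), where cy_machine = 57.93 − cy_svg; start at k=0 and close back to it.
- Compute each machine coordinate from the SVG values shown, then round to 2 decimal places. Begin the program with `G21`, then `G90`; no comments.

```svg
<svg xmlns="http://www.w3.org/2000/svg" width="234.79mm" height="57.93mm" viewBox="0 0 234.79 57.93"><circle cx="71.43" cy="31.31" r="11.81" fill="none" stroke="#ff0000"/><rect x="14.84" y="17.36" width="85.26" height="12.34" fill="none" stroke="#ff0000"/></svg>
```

Since the viewBox matches the mm dimensions, user units are millimetres directly. The only transform is the Y-flip y_m = 57.93 − y_svg.

Shape 1 is a circle drawn with `<circle>`. Its stroke #ff0000 means cut at S875, F1369. After flipping Y the toolpath is (83.24,26.62) → (79.78,34.97) → (71.43,38.43) → (63.08,34.97) → (59.62,26.62) → (63.08,18.27) → (71.43,14.81) → (79.78,18.27) → (83.24,26.62), returning to the start.

Shape 2 is a rectangle drawn with `<rect>`. Its stroke #ff0000 means cut at S875, F1369. After flipping Y the toolpath is (14.84,40.57) → (100.10,40.57) → (100.10,28.23) → (14.84,28.23) → (14.84,40.57), returning to the start.

G21
G90
G0 X83.24 Y26.62
M3 S875
G1 X79.78 Y34.97 F1369
G1 X71.43 Y38.43
G1 X63.08 Y34.97
G1 X59.62 Y26.62
G1 X63.08 Y18.27
G1 X71.43 Y14.81
G1 X79.78 Y18.27
G1 X83.24 Y26.62
M5
G0 X14.84 Y40.57
M3 S875
G1 X100.10 Y40.57 F1369
G1 X100.10 Y28.23
G1 X14.84 Y28.23
G1 X14.84 Y40.57
M5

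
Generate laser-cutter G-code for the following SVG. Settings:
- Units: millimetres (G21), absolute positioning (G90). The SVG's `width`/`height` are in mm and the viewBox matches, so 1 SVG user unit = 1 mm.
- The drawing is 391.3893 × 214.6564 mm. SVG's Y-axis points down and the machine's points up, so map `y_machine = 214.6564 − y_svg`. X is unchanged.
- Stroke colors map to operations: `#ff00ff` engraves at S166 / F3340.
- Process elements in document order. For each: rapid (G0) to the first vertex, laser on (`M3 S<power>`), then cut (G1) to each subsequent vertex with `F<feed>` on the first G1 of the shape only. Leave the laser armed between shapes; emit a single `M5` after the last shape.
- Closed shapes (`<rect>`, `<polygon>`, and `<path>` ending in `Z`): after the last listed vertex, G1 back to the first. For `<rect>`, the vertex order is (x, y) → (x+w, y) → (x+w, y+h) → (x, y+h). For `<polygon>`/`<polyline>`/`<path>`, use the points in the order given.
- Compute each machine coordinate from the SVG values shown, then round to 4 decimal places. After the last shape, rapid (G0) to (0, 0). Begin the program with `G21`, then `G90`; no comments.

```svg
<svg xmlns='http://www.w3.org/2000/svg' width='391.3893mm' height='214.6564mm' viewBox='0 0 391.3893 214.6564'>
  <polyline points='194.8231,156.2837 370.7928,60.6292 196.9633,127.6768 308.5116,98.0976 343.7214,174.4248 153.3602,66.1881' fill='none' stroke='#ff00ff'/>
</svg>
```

G21
G90
G0 X194.8231 Y58.3727
M3 S166
G1 X370.7928 Y154.0272 F3340
G1 X196.9633 Y86.9796
G1 X308.5116 Y116.5588
G1 X343.7214 Y40.2316
G1 X153.3602 Y148.4683
M5
G0 X0.0000 Y0.0000

viewBox `0 0 391.3893 214.6564` with mm width/height → 1 unit = 1 mm. Flip: y_m = 214.6564 − y_svg.

**Shape 1** — `<polyline>` open polyline, stroke `#ff00ff` → engrave (S166, F3340). Machine vertices: (194.8231,58.3727) → (370.7928,154.0272) → (196.9633,86.9796) → (308.5116,116.5588) → (343.7214,40.2316) → (153.3602,148.4683). Open path.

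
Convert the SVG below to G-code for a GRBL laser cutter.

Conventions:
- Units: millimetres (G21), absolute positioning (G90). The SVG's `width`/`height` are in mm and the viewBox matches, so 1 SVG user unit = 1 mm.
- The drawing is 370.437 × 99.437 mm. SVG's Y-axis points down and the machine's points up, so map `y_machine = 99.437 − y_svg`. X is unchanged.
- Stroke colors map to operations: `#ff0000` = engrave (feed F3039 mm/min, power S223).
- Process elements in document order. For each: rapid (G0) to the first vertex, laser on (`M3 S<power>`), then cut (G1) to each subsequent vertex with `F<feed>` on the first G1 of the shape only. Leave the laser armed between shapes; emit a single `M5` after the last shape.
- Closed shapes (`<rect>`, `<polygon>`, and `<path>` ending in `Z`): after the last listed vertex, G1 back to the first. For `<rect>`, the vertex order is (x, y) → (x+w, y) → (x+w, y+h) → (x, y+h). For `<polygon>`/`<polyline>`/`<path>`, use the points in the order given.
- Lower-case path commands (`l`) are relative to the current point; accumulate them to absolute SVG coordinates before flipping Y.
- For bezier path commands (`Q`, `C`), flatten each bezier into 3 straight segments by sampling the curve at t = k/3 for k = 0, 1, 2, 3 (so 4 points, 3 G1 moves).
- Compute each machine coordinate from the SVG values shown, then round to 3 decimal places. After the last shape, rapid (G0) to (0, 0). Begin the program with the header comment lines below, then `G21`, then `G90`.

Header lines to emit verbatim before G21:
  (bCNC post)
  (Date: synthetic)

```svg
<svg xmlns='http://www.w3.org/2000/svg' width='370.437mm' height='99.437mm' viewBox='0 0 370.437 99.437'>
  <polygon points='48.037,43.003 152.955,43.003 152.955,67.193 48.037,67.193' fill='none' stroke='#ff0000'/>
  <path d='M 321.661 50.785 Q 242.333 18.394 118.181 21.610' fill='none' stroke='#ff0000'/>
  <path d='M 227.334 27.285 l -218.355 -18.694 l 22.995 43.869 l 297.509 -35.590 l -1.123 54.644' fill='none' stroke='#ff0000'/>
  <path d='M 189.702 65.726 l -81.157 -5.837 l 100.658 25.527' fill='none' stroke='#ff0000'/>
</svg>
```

(bCNC post)
(Date: synthetic)
G21
G90
G0 X48.037 Y56.434
M3 S223
G1 X152.955 Y56.434 F3039
G1 X152.955 Y32.244
G1 X48.037 Y32.244
G1 X48.037 Y56.434
G0 X321.661 Y48.652
M3 S223
G1 X263.795 Y66.290 F3039
G1 X195.969 Y76.015
G1 X118.181 Y77.827
G0 X227.334 Y72.152
M3 S223
G1 X8.979 Y90.846 F3039
G1 X31.974 Y46.977
G1 X329.483 Y82.567
G1 X328.360 Y27.923
G0 X189.702 Y33.711
M3 S223
G1 X108.545 Y39.548 F3039
G1 X209.203 Y14.021
M5
G0 X0.000 Y0.000

Since the viewBox matches the mm dimensions, user units are millimetres directly. The only transform is the Y-flip y_m = 99.437 − y_svg.

Shape 1 is a rectangle drawn with `<polygon>`. Its stroke #ff0000 means engrave at S223, F3039. After flipping Y the toolpath is (48.037,56.434) → (152.955,56.434) → (152.955,32.244) → (48.037,32.244) → (48.037,56.434), returning to the start.

Shape 2 is a quadratic bezier drawn with `<path>`. Its stroke #ff0000 means engrave at S223, F3039. After flipping Y the toolpath is (321.661,48.652) → (263.795,66.290) → (195.969,76.015) → (118.181,77.827).

Shape 3 is a open polyline drawn with `<path>`. Its stroke #ff0000 means engrave at S223, F3039. After flipping Y the toolpath is (227.334,72.152) → (8.979,90.846) → (31.974,46.977) → (329.483,82.567) → (328.360,27.923).

Shape 4 is a open polyline drawn with `<path>`. Its stroke #ff0000 means engrave at S223, F3039. After flipping Y the toolpath is (189.702,33.711) → (108.545,39.548) → (209.203,14.021).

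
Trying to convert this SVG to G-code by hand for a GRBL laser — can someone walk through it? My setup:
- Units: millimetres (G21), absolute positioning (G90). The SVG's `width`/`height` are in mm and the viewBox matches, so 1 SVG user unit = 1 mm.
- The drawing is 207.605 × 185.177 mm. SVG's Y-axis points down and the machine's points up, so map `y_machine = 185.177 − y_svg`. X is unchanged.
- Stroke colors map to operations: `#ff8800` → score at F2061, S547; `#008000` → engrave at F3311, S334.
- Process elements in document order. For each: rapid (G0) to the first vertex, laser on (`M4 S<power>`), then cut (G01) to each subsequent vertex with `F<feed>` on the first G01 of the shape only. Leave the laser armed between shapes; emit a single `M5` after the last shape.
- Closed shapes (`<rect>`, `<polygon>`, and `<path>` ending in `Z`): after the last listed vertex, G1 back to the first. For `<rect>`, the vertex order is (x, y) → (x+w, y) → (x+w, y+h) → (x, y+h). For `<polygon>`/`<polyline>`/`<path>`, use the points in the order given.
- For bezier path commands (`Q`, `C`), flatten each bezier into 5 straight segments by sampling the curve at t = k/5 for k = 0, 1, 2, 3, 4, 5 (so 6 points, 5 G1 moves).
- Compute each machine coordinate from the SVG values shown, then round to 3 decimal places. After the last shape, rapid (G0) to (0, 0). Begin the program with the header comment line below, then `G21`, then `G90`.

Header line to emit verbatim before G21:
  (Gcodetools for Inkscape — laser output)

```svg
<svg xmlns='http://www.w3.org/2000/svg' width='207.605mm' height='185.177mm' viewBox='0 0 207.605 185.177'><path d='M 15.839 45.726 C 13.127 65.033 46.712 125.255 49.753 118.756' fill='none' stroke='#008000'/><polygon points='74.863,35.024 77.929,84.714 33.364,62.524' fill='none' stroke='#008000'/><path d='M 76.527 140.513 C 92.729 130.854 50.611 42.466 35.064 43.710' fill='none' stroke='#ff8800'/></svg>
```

viewBox `0 0 207.605 185.177` with mm width/height → 1 unit = 1 mm. Flip: y_m = 185.177 − y_svg.

**Shape 1** — `<path>` cubic bezier, stroke `#008000` → engrave (S334, F3311). Control points (SVG): P0=(15.839,45.726), P1=(13.127,65.033), P2=(46.712,125.255), P3=(49.753,118.756); sampled at t=k/5. Machine vertices: (15.839,139.451) → (18.033,123.818) → (25.729,103.532) → (35.721,83.760) → (44.798,69.667) → (49.753,66.421). Open path.

**Shape 2** — `<polygon>` regular polygon, stroke `#008000` → engrave (S334, F3311). Machine vertices: (74.863,150.153) → (77.929,100.463) → (33.364,122.653) → (74.863,150.153). Closed: final G1 returns to the first vertex.

**Shape 3** — `<path>` cubic bezier, stroke `#ff8800` → score (S547, F2061). Control points (SVG): P0=(76.527,140.513), P1=(92.729,130.854), P2=(50.611,42.466), P3=(35.064,43.710); sampled at t=k/5. Machine vertices: (76.527,44.664) → (79.929,58.560) → (73.409,83.270) → (61.041,110.712) → (46.902,132.804) → (35.064,141.467). Open path.

(Gcodetools for Inkscape — laser output)
G21
G90
G0 X15.839 Y139.451
M4 S334
G01 X18.033 Y123.818 F3311
G01 X25.729 Y103.532
G01 X35.721 Y83.760
G01 X44.798 Y69.667
G01 X49.753 Y66.421
G0 X74.863 Y150.153
M4 S334
G01 X77.929 Y100.463 F3311
G01 X33.364 Y122.653
G01 X74.863 Y150.153
G0 X76.527 Y44.664
M4 S547
G01 X79.929 Y58.560 F2061
G01 X73.409 Y83.270
G01 X61.041 Y110.712
G01 X46.902 Y132.804
G01 X35.064 Y141.467
M5
G0 X0.000 Y0.000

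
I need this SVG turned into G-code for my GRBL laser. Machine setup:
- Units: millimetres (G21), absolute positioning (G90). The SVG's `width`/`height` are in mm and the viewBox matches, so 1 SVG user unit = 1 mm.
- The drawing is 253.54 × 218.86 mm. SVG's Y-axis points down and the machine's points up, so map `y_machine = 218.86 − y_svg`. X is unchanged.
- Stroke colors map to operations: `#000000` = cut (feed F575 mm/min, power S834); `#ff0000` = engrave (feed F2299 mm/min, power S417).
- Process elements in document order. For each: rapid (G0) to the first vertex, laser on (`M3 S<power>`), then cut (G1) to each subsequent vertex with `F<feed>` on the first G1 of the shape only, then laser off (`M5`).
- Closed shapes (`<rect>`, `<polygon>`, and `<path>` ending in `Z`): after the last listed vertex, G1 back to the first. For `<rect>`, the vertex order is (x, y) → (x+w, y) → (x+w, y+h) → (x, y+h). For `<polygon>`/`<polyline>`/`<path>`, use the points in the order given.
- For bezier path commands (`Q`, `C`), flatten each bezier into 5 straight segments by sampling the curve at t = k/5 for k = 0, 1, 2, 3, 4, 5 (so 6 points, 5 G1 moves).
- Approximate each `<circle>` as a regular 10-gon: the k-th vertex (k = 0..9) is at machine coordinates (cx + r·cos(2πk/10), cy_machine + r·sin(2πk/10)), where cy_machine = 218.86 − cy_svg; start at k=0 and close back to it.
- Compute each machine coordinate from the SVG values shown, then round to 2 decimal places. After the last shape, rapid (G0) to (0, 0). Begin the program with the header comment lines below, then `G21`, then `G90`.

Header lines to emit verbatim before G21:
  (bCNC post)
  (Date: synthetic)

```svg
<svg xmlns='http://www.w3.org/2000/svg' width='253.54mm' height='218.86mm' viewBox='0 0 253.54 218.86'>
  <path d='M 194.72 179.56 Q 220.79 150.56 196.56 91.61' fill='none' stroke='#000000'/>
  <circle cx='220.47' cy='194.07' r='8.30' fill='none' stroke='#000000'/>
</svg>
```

(bCNC post)
(Date: synthetic)
G21
G90
G0 X194.72 Y39.30
M3 S834
G1 X203.14 Y52.10 F575
G1 X207.53 Y67.29
G1 X207.90 Y84.88
G1 X204.24 Y104.87
G1 X196.56 Y127.25
M5
G0 X228.77 Y24.79
M3 S834
G1 X227.18 Y29.67 F575
G1 X223.03 Y32.68
G1 X217.91 Y32.68
G1 X213.76 Y29.67
G1 X212.17 Y24.79
G1 X213.76 Y19.91
G1 X217.91 Y16.90
G1 X223.03 Y16.90
G1 X227.18 Y19.91
G1 X228.77 Y24.79
M5
G0 X0.00 Y0.00

Since the viewBox matches the mm dimensions, user units are millimetres directly. The only transform is the Y-flip y_m = 218.86 − y_svg.

Shape 1 is a quadratic bezier drawn with `<path>`. Its stroke #000000 means cut at S834, F575. After flipping Y the toolpath is (194.72,39.30) → (203.14,52.10) → (207.53,67.29) → (207.90,84.88) → (204.24,104.87) → (196.56,127.25).

Shape 2 is a circle drawn with `<circle>`. Its stroke #000000 means cut at S834, F575. After flipping Y the toolpath is (228.77,24.79) → (227.18,29.67) → (223.03,32.68) → (217.91,32.68) → (213.76,29.67) → (212.17,24.79) → (213.76,19.91) → (217.91,16.90) → (223.03,16.90) → (227.18,19.91) → (228.77,24.79), returning to the start.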